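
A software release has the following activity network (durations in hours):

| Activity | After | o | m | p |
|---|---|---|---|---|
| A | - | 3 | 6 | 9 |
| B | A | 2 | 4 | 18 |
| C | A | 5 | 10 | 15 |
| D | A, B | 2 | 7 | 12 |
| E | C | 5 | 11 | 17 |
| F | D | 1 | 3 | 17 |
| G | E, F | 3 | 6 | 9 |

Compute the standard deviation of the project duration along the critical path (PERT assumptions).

2.96 hours

te_A = (3 + 4·6 + 9)/6 = 36/6 = 6; σ²_A = ((9−3)/6)² = 1.000
te_B = (2 + 4·4 + 18)/6 = 36/6 = 6; σ²_B = ((18−2)/6)² = 7.111
te_C = (5 + 4·10 + 15)/6 = 60/6 = 10; σ²_C = ((15−5)/6)² = 2.778
te_D = (2 + 4·7 + 12)/6 = 42/6 = 7; σ²_D = ((12−2)/6)² = 2.778
te_E = (5 + 4·11 + 17)/6 = 66/6 = 11; σ²_E = ((17−5)/6)² = 4.000
te_F = (1 + 4·3 + 17)/6 = 30/6 = 5; σ²_F = ((17−1)/6)² = 7.111
te_G = (3 + 4·6 + 9)/6 = 36/6 = 6; σ²_G = ((9−3)/6)² = 1.000

Forward pass:
ES_A = 0; EF_A = 6
ES_B = 6; EF_B = 6+6 = 12
ES_C = 6; EF_C = 6+10 = 16
ES_D = max(EF_A=6, EF_B=12) = 12; EF_D = 12+7 = 19
ES_E = 16; EF_E = 16+11 = 27
ES_F = 19; EF_F = 19+5 = 24
ES_G = max(EF_E=27, EF_F=24) = 27; EF_G = 27+6 = 33
Expected project duration μ = 33 hours. Critical path: A → C → E → G.

Variance along critical path = 1.000 + 2.778 + 4.000 + 1.000 = 8.778
σ = √8.778 = 2.963 hours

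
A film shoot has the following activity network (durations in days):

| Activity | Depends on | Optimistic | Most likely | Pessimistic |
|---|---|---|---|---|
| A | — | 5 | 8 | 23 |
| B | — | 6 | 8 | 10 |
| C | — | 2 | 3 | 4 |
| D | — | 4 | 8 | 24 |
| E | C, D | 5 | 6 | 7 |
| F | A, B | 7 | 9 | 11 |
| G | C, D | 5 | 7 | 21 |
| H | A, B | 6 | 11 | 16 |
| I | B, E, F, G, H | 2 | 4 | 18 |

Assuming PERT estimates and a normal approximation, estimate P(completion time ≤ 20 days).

te_A = (5 + 4·8 + 23)/6 = 60/6 = 10; σ²_A = ((23−5)/6)² = 9.000
te_B = (6 + 4·8 + 10)/6 = 48/6 = 8; σ²_B = ((10−6)/6)² = 0.444
te_C = (2 + 4·3 + 4)/6 = 18/6 = 3; σ²_C = ((4−2)/6)² = 0.111
te_D = (4 + 4·8 + 24)/6 = 60/6 = 10; σ²_D = ((24−4)/6)² = 11.111
te_E = (5 + 4·6 + 7)/6 = 36/6 = 6; σ²_E = ((7−5)/6)² = 0.111
te_F = (7 + 4·9 + 11)/6 = 54/6 = 9; σ²_F = ((11−7)/6)² = 0.444
te_G = (5 + 4·7 + 21)/6 = 54/6 = 9; σ²_G = ((21−5)/6)² = 7.111
te_H = (6 + 4·11 + 16)/6 = 66/6 = 11; σ²_H = ((16−6)/6)² = 2.778
te_I = (2 + 4·4 + 18)/6 = 36/6 = 6; σ²_I = ((18−2)/6)² = 7.111

Forward pass:
ES_A = 0; EF_A = 10
ES_B = 0; EF_B = 8
ES_C = 0; EF_C = 3
ES_D = 0; EF_D = 10
ES_E = max(EF_C=3, EF_D=10) = 10; EF_E = 10+6 = 16
ES_F = max(EF_A=10, EF_B=8) = 10; EF_F = 10+9 = 19
ES_G = max(EF_C=3, EF_D=10) = 10; EF_G = 10+9 = 19
ES_H = max(EF_A=10, EF_B=8) = 10; EF_H = 10+11 = 21
ES_I = max(EF_B=8, EF_E=16, EF_F=19, EF_G=19, EF_H=21) = 21; EF_I = 21+6 = 27
Expected project duration μ = 27 days. Critical path: A → H → I.

Variance along critical path = 9.000 + 2.778 + 7.111 = 18.889; σ = √18.889 = 4.346 days.
Z = (20 − 27) / 4.346 = -1.611
P(T ≤ 20) = Φ(-1.611) ≈ 0.054

0.054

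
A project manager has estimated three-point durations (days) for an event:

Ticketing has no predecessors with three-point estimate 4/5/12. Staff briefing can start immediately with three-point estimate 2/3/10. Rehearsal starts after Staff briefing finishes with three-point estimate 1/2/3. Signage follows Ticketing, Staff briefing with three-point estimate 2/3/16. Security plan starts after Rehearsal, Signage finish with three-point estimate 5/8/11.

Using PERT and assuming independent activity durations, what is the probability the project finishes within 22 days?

0.852

te_Ticketing = (4 + 4·5 + 12)/6 = 36/6 = 6; σ²_Ticketing = ((12−4)/6)² = 1.778
te_Staff briefing = (2 + 4·3 + 10)/6 = 24/6 = 4; σ²_Staff briefing = ((10−2)/6)² = 1.778
te_Rehearsal = (1 + 4·2 + 3)/6 = 12/6 = 2; σ²_Rehearsal = ((3−1)/6)² = 0.111
te_Signage = (2 + 4·3 + 16)/6 = 30/6 = 5; σ²_Signage = ((16−2)/6)² = 5.444
te_Security plan = (5 + 4·8 + 11)/6 = 48/6 = 8; σ²_Security plan = ((11−5)/6)² = 1.000

Forward pass:
ES_Ticketing = 0; EF_Ticketing = 6
ES_Staff briefing = 0; EF_Staff briefing = 4
ES_Rehearsal = 4; EF_Rehearsal = 4+2 = 6
ES_Signage = max(EF_Ticketing=6, EF_Staff briefing=4) = 6; EF_Signage = 6+5 = 11
ES_Security plan = max(EF_Rehearsal=6, EF_Signage=11) = 11; EF_Security plan = 11+8 = 19
Expected project duration μ = 19 days. Critical path: Ticketing → Signage → Security plan.

Variance along critical path = 1.778 + 5.444 + 1.000 = 8.222; σ = √8.222 = 2.867 days.
Z = (22 − 19) / 2.867 = 1.046
P(T ≤ 22) = Φ(1.046) ≈ 0.852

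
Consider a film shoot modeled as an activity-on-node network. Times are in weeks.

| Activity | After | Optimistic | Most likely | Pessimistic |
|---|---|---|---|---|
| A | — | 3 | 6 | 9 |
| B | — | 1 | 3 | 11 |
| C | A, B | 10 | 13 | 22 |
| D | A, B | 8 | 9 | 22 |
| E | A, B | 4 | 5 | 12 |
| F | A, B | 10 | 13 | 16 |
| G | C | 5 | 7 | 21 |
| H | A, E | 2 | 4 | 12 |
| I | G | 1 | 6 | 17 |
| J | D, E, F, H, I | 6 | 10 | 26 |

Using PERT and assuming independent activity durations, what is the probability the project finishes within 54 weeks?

te_A = (3 + 4·6 + 9)/6 = 36/6 = 6; σ²_A = ((9−3)/6)² = 1.000
te_B = (1 + 4·3 + 11)/6 = 24/6 = 4; σ²_B = ((11−1)/6)² = 2.778
te_C = (10 + 4·13 + 22)/6 = 84/6 = 14; σ²_C = ((22−10)/6)² = 4.000
te_D = (8 + 4·9 + 22)/6 = 66/6 = 11; σ²_D = ((22−8)/6)² = 5.444
te_E = (4 + 4·5 + 12)/6 = 36/6 = 6; σ²_E = ((12−4)/6)² = 1.778
te_F = (10 + 4·13 + 16)/6 = 78/6 = 13; σ²_F = ((16−10)/6)² = 1.000
te_G = (5 + 4·7 + 21)/6 = 54/6 = 9; σ²_G = ((21−5)/6)² = 7.111
te_H = (2 + 4·4 + 12)/6 = 30/6 = 5; σ²_H = ((12−2)/6)² = 2.778
te_I = (1 + 4·6 + 17)/6 = 42/6 = 7; σ²_I = ((17−1)/6)² = 7.111
te_J = (6 + 4·10 + 26)/6 = 72/6 = 12; σ²_J = ((26−6)/6)² = 11.111

Forward pass:
ES_A = 0; EF_A = 6
ES_B = 0; EF_B = 4
ES_C = max(EF_A=6, EF_B=4) = 6; EF_C = 6+14 = 20
ES_D = max(EF_A=6, EF_B=4) = 6; EF_D = 6+11 = 17
ES_E = max(EF_A=6, EF_B=4) = 6; EF_E = 6+6 = 12
ES_F = max(EF_A=6, EF_B=4) = 6; EF_F = 6+13 = 19
ES_G = 20; EF_G = 20+9 = 29
ES_H = max(EF_A=6, EF_E=12) = 12; EF_H = 12+5 = 17
ES_I = 29; EF_I = 29+7 = 36
ES_J = max(EF_D=17, EF_E=12, EF_F=19, EF_H=17, EF_I=36) = 36; EF_J = 36+12 = 48
Expected project duration μ = 48 weeks. Critical path: A → C → G → I → J.

Variance along critical path = 1.000 + 4.000 + 7.111 + 7.111 + 11.111 = 30.333; σ = √30.333 = 5.508 weeks.
Z = (54 − 48) / 5.508 = 1.089
P(T ≤ 54) = Φ(1.089) ≈ 0.862

0.862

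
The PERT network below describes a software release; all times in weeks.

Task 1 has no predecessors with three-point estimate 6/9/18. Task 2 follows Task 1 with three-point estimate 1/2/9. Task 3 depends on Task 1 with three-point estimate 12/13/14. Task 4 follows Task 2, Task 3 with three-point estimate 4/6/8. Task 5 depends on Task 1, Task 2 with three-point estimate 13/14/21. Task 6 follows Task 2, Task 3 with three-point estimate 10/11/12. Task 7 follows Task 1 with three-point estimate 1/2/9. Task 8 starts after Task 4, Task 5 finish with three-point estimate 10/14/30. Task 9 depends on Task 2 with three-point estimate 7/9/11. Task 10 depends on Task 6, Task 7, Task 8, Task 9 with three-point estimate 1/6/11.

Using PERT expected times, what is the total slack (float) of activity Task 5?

te_Task 1 = (6 + 4·9 + 18)/6 = 60/6 = 10
te_Task 2 = (1 + 4·2 + 9)/6 = 18/6 = 3
te_Task 3 = (12 + 4·13 + 14)/6 = 78/6 = 13
te_Task 4 = (4 + 4·6 + 8)/6 = 36/6 = 6
te_Task 5 = (13 + 4·14 + 21)/6 = 90/6 = 15
te_Task 6 = (10 + 4·11 + 12)/6 = 66/6 = 11
te_Task 7 = (1 + 4·2 + 9)/6 = 18/6 = 3
te_Task 8 = (10 + 4·14 + 30)/6 = 96/6 = 16
te_Task 9 = (7 + 4·9 + 11)/6 = 54/6 = 9
te_Task 10 = (1 + 4·6 + 11)/6 = 36/6 = 6

Forward pass:
ES_Task 1 = 0; EF_Task 1 = 10
ES_Task 2 = 10; EF_Task 2 = 10+3 = 13
ES_Task 3 = 10; EF_Task 3 = 10+13 = 23
ES_Task 4 = max(EF_Task 2=13, EF_Task 3=23) = 23; EF_Task 4 = 23+6 = 29
ES_Task 5 = max(EF_Task 1=10, EF_Task 2=13) = 13; EF_Task 5 = 13+15 = 28
ES_Task 6 = max(EF_Task 2=13, EF_Task 3=23) = 23; EF_Task 6 = 23+11 = 34
ES_Task 7 = 10; EF_Task 7 = 10+3 = 13
ES_Task 8 = max(EF_Task 4=29, EF_Task 5=28) = 29; EF_Task 8 = 29+16 = 45
ES_Task 9 = 13; EF_Task 9 = 13+9 = 22
ES_Task 10 = max(EF_Task 6=34, EF_Task 7=13, EF_Task 8=45, EF_Task 9=22) = 45; EF_Task 10 = 45+6 = 51
Expected project duration μ = 51 weeks. Critical path: Task 1 → Task 3 → Task 4 → Task 8 → Task 10.

Backward pass:
LF_Task 10 = 51; LS_Task 10 = 51−6 = 45
LF_Task 9 = LS_Task 10 = 45; LS_Task 9 = 45−9 = 36
LF_Task 8 = LS_Task 10 = 45; LS_Task 8 = 45−16 = 29
LF_Task 7 = LS_Task 10 = 45; LS_Task 7 = 45−3 = 42
LF_Task 6 = LS_Task 10 = 45; LS_Task 6 = 45−11 = 34
LF_Task 5 = LS_Task 8 = 29; LS_Task 5 = 29−15 = 14
LF_Task 4 = LS_Task 8 = 29; LS_Task 4 = 29−6 = 23
LF_Task 3 = min(LS_Task 4=23, LS_Task 6=34) = 23; LS_Task 3 = 23−13 = 10
LF_Task 2 = min(LS_Task 4=23, LS_Task 5=14, LS_Task 6=34, LS_Task 9=36) = 14; LS_Task 2 = 14−3 = 11
LF_Task 1 = min(LS_Task 2=11, LS_Task 3=10, LS_Task 5=14, LS_Task 7=42) = 10; LS_Task 1 = 10−10 = 0
Slack_Task 5 = LS_Task 5 − ES_Task 5 = 14 − 13 = 1

1 weeks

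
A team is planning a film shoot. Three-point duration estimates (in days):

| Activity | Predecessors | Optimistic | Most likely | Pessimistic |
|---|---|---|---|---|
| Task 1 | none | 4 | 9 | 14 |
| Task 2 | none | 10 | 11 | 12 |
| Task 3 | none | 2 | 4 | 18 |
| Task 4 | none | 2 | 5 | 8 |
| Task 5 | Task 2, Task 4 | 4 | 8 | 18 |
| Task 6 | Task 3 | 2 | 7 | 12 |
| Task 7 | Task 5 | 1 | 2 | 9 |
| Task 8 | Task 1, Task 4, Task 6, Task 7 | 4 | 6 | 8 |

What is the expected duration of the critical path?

te_Task 1 = (4 + 4·9 + 14)/6 = 54/6 = 9
te_Task 2 = (10 + 4·11 + 12)/6 = 66/6 = 11
te_Task 3 = (2 + 4·4 + 18)/6 = 36/6 = 6
te_Task 4 = (2 + 4·5 + 8)/6 = 30/6 = 5
te_Task 5 = (4 + 4·8 + 18)/6 = 54/6 = 9
te_Task 6 = (2 + 4·7 + 12)/6 = 42/6 = 7
te_Task 7 = (1 + 4·2 + 9)/6 = 18/6 = 3
te_Task 8 = (4 + 4·6 + 8)/6 = 36/6 = 6

Forward pass:
ES_Task 1 = 0; EF_Task 1 = 9
ES_Task 2 = 0; EF_Task 2 = 11
ES_Task 3 = 0; EF_Task 3 = 6
ES_Task 4 = 0; EF_Task 4 = 5
ES_Task 5 = max(EF_Task 2=11, EF_Task 4=5) = 11; EF_Task 5 = 11+9 = 20
ES_Task 6 = 6; EF_Task 6 = 6+7 = 13
ES_Task 7 = 20; EF_Task 7 = 20+3 = 23
ES_Task 8 = max(EF_Task 1=9, EF_Task 4=5, EF_Task 6=13, EF_Task 7=23) = 23; EF_Task 8 = 23+6 = 29
Expected project duration μ = 29 days. Critical path: Task 2 → Task 5 → Task 7 → Task 8.

29 days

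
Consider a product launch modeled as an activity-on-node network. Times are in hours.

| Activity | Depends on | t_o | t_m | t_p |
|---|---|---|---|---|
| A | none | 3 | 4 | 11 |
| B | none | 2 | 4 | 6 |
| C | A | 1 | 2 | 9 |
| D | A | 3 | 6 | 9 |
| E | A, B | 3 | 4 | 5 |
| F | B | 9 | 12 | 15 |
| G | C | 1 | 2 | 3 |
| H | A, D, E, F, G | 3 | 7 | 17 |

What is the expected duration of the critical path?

24 hours

te_A = (3 + 4·4 + 11)/6 = 30/6 = 5
te_B = (2 + 4·4 + 6)/6 = 24/6 = 4
te_C = (1 + 4·2 + 9)/6 = 18/6 = 3
te_D = (3 + 4·6 + 9)/6 = 36/6 = 6
te_E = (3 + 4·4 + 5)/6 = 24/6 = 4
te_F = (9 + 4·12 + 15)/6 = 72/6 = 12
te_G = (1 + 4·2 + 3)/6 = 12/6 = 2
te_H = (3 + 4·7 + 17)/6 = 48/6 = 8

Forward pass:
ES_A = 0; EF_A = 5
ES_B = 0; EF_B = 4
ES_C = 5; EF_C = 5+3 = 8
ES_D = 5; EF_D = 5+6 = 11
ES_E = max(EF_A=5, EF_B=4) = 5; EF_E = 5+4 = 9
ES_F = 4; EF_F = 4+12 = 16
ES_G = 8; EF_G = 8+2 = 10
ES_H = max(EF_A=5, EF_D=11, EF_E=9, EF_F=16, EF_G=10) = 16; EF_H = 16+8 = 24
Expected project duration μ = 24 hours. Critical path: B → F → H.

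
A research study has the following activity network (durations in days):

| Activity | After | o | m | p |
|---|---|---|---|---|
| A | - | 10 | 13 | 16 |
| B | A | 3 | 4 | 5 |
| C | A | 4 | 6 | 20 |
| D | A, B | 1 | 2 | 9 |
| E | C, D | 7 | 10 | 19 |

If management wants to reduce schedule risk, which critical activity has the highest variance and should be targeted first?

C

te_A = (10 + 4·13 + 16)/6 = 78/6 = 13; σ²_A = ((16−10)/6)² = 1.000
te_B = (3 + 4·4 + 5)/6 = 24/6 = 4; σ²_B = ((5−3)/6)² = 0.111
te_C = (4 + 4·6 + 20)/6 = 48/6 = 8; σ²_C = ((20−4)/6)² = 7.111
te_D = (1 + 4·2 + 9)/6 = 18/6 = 3; σ²_D = ((9−1)/6)² = 1.778
te_E = (7 + 4·10 + 19)/6 = 66/6 = 11; σ²_E = ((19−7)/6)² = 4.000

Forward pass:
ES_A = 0; EF_A = 13
ES_B = 13; EF_B = 13+4 = 17
ES_C = 13; EF_C = 13+8 = 21
ES_D = max(EF_A=13, EF_B=17) = 17; EF_D = 17+3 = 20
ES_E = max(EF_C=21, EF_D=20) = 21; EF_E = 21+11 = 32
Expected project duration μ = 32 days. Critical path: A → C → E.

Variances on critical path: σ²_A=1.000, σ²_C=7.111, σ²_E=4.000.
Largest is σ²_C = 7.111.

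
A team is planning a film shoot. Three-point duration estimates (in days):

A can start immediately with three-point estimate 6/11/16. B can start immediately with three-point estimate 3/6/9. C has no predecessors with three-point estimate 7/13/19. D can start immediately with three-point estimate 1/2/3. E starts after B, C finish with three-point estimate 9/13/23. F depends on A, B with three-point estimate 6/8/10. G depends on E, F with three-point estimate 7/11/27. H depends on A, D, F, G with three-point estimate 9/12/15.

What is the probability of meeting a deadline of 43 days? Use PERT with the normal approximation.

te_A = (6 + 4·11 + 16)/6 = 66/6 = 11; σ²_A = ((16−6)/6)² = 2.778
te_B = (3 + 4·6 + 9)/6 = 36/6 = 6; σ²_B = ((9−3)/6)² = 1.000
te_C = (7 + 4·13 + 19)/6 = 78/6 = 13; σ²_C = ((19−7)/6)² = 4.000
te_D = (1 + 4·2 + 3)/6 = 12/6 = 2; σ²_D = ((3−1)/6)² = 0.111
te_E = (9 + 4·13 + 23)/6 = 84/6 = 14; σ²_E = ((23−9)/6)² = 5.444
te_F = (6 + 4·8 + 10)/6 = 48/6 = 8; σ²_F = ((10−6)/6)² = 0.444
te_G = (7 + 4·11 + 27)/6 = 78/6 = 13; σ²_G = ((27−7)/6)² = 11.111
te_H = (9 + 4·12 + 15)/6 = 72/6 = 12; σ²_H = ((15−9)/6)² = 1.000

Forward pass:
ES_A = 0; EF_A = 11
ES_B = 0; EF_B = 6
ES_C = 0; EF_C = 13
ES_D = 0; EF_D = 2
ES_E = max(EF_B=6, EF_C=13) = 13; EF_E = 13+14 = 27
ES_F = max(EF_A=11, EF_B=6) = 11; EF_F = 11+8 = 19
ES_G = max(EF_E=27, EF_F=19) = 27; EF_G = 27+13 = 40
ES_H = max(EF_A=11, EF_D=2, EF_F=19, EF_G=40) = 40; EF_H = 40+12 = 52
Expected project duration μ = 52 days. Critical path: C → E → G → H.

Variance along critical path = 4.000 + 5.444 + 11.111 + 1.000 = 21.556; σ = √21.556 = 4.643 days.
Z = (43 − 52) / 4.643 = -1.938
P(T ≤ 43) = Φ(-1.938) ≈ 0.026

0.026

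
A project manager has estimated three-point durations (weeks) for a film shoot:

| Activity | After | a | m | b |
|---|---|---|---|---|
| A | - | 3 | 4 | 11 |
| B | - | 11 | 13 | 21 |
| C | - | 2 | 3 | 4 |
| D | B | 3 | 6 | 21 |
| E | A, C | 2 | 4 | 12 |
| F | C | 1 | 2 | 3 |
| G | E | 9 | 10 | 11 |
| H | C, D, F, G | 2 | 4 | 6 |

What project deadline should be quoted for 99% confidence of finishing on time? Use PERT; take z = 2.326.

te_A = (3 + 4·4 + 11)/6 = 30/6 = 5; σ²_A = ((11−3)/6)² = 1.778
te_B = (11 + 4·13 + 21)/6 = 84/6 = 14; σ²_B = ((21−11)/6)² = 2.778
te_C = (2 + 4·3 + 4)/6 = 18/6 = 3; σ²_C = ((4−2)/6)² = 0.111
te_D = (3 + 4·6 + 21)/6 = 48/6 = 8; σ²_D = ((21−3)/6)² = 9.000
te_E = (2 + 4·4 + 12)/6 = 30/6 = 5; σ²_E = ((12−2)/6)² = 2.778
te_F = (1 + 4·2 + 3)/6 = 12/6 = 2; σ²_F = ((3−1)/6)² = 0.111
te_G = (9 + 4·10 + 11)/6 = 60/6 = 10; σ²_G = ((11−9)/6)² = 0.111
te_H = (2 + 4·4 + 6)/6 = 24/6 = 4; σ²_H = ((6−2)/6)² = 0.444

Forward pass:
ES_A = 0; EF_A = 5
ES_B = 0; EF_B = 14
ES_C = 0; EF_C = 3
ES_D = 14; EF_D = 14+8 = 22
ES_E = max(EF_A=5, EF_C=3) = 5; EF_E = 5+5 = 10
ES_F = 3; EF_F = 3+2 = 5
ES_G = 10; EF_G = 10+10 = 20
ES_H = max(EF_C=3, EF_D=22, EF_F=5, EF_G=20) = 22; EF_H = 22+4 = 26
Expected project duration μ = 26 weeks. Critical path: B → D → H.

Variance along critical path = 2.778 + 9.000 + 0.444 = 12.222; σ = 3.496 weeks.
D = μ + z·σ = 26 + 2.326·3.496 = 34.1 weeks

34.1 weeks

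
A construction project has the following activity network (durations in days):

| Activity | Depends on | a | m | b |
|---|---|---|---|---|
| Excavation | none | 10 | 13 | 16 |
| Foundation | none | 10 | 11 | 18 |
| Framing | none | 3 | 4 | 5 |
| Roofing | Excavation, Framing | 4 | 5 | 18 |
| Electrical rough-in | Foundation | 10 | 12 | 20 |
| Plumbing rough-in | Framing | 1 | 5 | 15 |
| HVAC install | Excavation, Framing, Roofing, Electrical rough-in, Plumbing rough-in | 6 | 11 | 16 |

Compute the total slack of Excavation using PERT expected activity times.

5 days

te_Excavation = (10 + 4·13 + 16)/6 = 78/6 = 13
te_Foundation = (10 + 4·11 + 18)/6 = 72/6 = 12
te_Framing = (3 + 4·4 + 5)/6 = 24/6 = 4
te_Roofing = (4 + 4·5 + 18)/6 = 42/6 = 7
te_Electrical rough-in = (10 + 4·12 + 20)/6 = 78/6 = 13
te_Plumbing rough-in = (1 + 4·5 + 15)/6 = 36/6 = 6
te_HVAC install = (6 + 4·11 + 16)/6 = 66/6 = 11

Forward pass:
ES_Excavation = 0; EF_Excavation = 13
ES_Foundation = 0; EF_Foundation = 12
ES_Framing = 0; EF_Framing = 4
ES_Roofing = max(EF_Excavation=13, EF_Framing=4) = 13; EF_Roofing = 13+7 = 20
ES_Electrical rough-in = 12; EF_Electrical rough-in = 12+13 = 25
ES_Plumbing rough-in = 4; EF_Plumbing rough-in = 4+6 = 10
ES_HVAC install = max(EF_Excavation=13, EF_Framing=4, EF_Roofing=20, EF_Electrical rough-in=25, EF_Plumbing rough-in=10) = 25; EF_HVAC install = 25+11 = 36
Expected project duration μ = 36 days. Critical path: Foundation → Electrical rough-in → HVAC install.

Backward pass:
LF_HVAC install = 36; LS_HVAC install = 36−11 = 25
LF_Plumbing rough-in = LS_HVAC install = 25; LS_Plumbing rough-in = 25−6 = 19
LF_Electrical rough-in = LS_HVAC install = 25; LS_Electrical rough-in = 25−13 = 12
LF_Roofing = LS_HVAC install = 25; LS_Roofing = 25−7 = 18
LF_Framing = min(LS_Roofing=18, LS_Plumbing rough-in=19, LS_HVAC install=25) = 18; LS_Framing = 18−4 = 14
LF_Foundation = LS_Electrical rough-in = 12; LS_Foundation = 12−12 = 0
LF_Excavation = min(LS_Roofing=18, LS_HVAC install=25) = 18; LS_Excavation = 18−13 = 5
Slack_Excavation = LS_Excavation − ES_Excavation = 5 − 0 = 5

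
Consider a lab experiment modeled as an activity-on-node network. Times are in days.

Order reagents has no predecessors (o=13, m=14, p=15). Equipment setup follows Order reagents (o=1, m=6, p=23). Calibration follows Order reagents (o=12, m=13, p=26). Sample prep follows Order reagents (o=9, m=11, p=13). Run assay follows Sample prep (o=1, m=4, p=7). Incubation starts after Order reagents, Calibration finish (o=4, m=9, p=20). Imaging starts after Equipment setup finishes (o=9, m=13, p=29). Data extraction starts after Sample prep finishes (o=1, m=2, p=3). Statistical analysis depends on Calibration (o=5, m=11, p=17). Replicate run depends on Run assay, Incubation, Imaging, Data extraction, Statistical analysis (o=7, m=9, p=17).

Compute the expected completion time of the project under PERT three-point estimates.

te_Order reagents = (13 + 4·14 + 15)/6 = 84/6 = 14
te_Equipment setup = (1 + 4·6 + 23)/6 = 48/6 = 8
te_Calibration = (12 + 4·13 + 26)/6 = 90/6 = 15
te_Sample prep = (9 + 4·11 + 13)/6 = 66/6 = 11
te_Run assay = (1 + 4·4 + 7)/6 = 24/6 = 4
te_Incubation = (4 + 4·9 + 20)/6 = 60/6 = 10
te_Imaging = (9 + 4·13 + 29)/6 = 90/6 = 15
te_Data extraction = (1 + 4·2 + 3)/6 = 12/6 = 2
te_Statistical analysis = (5 + 4·11 + 17)/6 = 66/6 = 11
te_Replicate run = (7 + 4·9 + 17)/6 = 60/6 = 10

Forward pass:
ES_Order reagents = 0; EF_Order reagents = 14
ES_Equipment setup = 14; EF_Equipment setup = 14+8 = 22
ES_Calibration = 14; EF_Calibration = 14+15 = 29
ES_Sample prep = 14; EF_Sample prep = 14+11 = 25
ES_Run assay = 25; EF_Run assay = 25+4 = 29
ES_Incubation = max(EF_Order reagents=14, EF_Calibration=29) = 29; EF_Incubation = 29+10 = 39
ES_Imaging = 22; EF_Imaging = 22+15 = 37
ES_Data extraction = 25; EF_Data extraction = 25+2 = 27
ES_Statistical analysis = 29; EF_Statistical analysis = 29+11 = 40
ES_Replicate run = max(EF_Run assay=29, EF_Incubation=39, EF_Imaging=37, EF_Data extraction=27, EF_Statistical analysis=40) = 40; EF_Replicate run = 40+10 = 50
Expected project duration μ = 50 days. Critical path: Order reagents → Calibration → Statistical analysis → Replicate run.

50 days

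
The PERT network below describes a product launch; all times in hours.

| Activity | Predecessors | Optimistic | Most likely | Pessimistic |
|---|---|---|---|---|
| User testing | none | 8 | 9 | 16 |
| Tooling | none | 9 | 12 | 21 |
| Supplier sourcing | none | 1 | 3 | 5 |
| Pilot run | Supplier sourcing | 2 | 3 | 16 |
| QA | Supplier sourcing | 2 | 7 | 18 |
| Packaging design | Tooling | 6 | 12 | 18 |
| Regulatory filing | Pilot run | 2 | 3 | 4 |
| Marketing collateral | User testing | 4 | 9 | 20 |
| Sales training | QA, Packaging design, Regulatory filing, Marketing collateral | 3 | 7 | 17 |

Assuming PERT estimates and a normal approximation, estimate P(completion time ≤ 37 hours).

te_User testing = (8 + 4·9 + 16)/6 = 60/6 = 10; σ²_User testing = ((16−8)/6)² = 1.778
te_Tooling = (9 + 4·12 + 21)/6 = 78/6 = 13; σ²_Tooling = ((21−9)/6)² = 4.000
te_Supplier sourcing = (1 + 4·3 + 5)/6 = 18/6 = 3; σ²_Supplier sourcing = ((5−1)/6)² = 0.444
te_Pilot run = (2 + 4·3 + 16)/6 = 30/6 = 5; σ²_Pilot run = ((16−2)/6)² = 5.444
te_QA = (2 + 4·7 + 18)/6 = 48/6 = 8; σ²_QA = ((18−2)/6)² = 7.111
te_Packaging design = (6 + 4·12 + 18)/6 = 72/6 = 12; σ²_Packaging design = ((18−6)/6)² = 4.000
te_Regulatory filing = (2 + 4·3 + 4)/6 = 18/6 = 3; σ²_Regulatory filing = ((4−2)/6)² = 0.111
te_Marketing collateral = (4 + 4·9 + 20)/6 = 60/6 = 10; σ²_Marketing collateral = ((20−4)/6)² = 7.111
te_Sales training = (3 + 4·7 + 17)/6 = 48/6 = 8; σ²_Sales training = ((17−3)/6)² = 5.444

Forward pass:
ES_User testing = 0; EF_User testing = 10
ES_Tooling = 0; EF_Tooling = 13
ES_Supplier sourcing = 0; EF_Supplier sourcing = 3
ES_Pilot run = 3; EF_Pilot run = 3+5 = 8
ES_QA = 3; EF_QA = 3+8 = 11
ES_Packaging design = 13; EF_Packaging design = 13+12 = 25
ES_Regulatory filing = 8; EF_Regulatory filing = 8+3 = 11
ES_Marketing collateral = 10; EF_Marketing collateral = 10+10 = 20
ES_Sales training = max(EF_QA=11, EF_Packaging design=25, EF_Regulatory filing=11, EF_Marketing collateral=20) = 25; EF_Sales training = 25+8 = 33
Expected project duration μ = 33 hours. Critical path: Tooling → Packaging design → Sales training.

Variance along critical path = 4.000 + 4.000 + 5.444 = 13.444; σ = √13.444 = 3.667 hours.
Z = (37 − 33) / 3.667 = 1.091
P(T ≤ 37) = Φ(1.091) ≈ 0.862

0.862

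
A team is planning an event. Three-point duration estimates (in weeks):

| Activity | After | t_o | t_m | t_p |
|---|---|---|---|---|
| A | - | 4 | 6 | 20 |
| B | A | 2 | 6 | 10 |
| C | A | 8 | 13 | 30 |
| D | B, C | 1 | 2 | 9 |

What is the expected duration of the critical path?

te_A = (4 + 4·6 + 20)/6 = 48/6 = 8
te_B = (2 + 4·6 + 10)/6 = 36/6 = 6
te_C = (8 + 4·13 + 30)/6 = 90/6 = 15
te_D = (1 + 4·2 + 9)/6 = 18/6 = 3

Forward pass:
ES_A = 0; EF_A = 8
ES_B = 8; EF_B = 8+6 = 14
ES_C = 8; EF_C = 8+15 = 23
ES_D = max(EF_B=14, EF_C=23) = 23; EF_D = 23+3 = 26
Expected project duration μ = 26 weeks. Critical path: A → C → D.

26 weeks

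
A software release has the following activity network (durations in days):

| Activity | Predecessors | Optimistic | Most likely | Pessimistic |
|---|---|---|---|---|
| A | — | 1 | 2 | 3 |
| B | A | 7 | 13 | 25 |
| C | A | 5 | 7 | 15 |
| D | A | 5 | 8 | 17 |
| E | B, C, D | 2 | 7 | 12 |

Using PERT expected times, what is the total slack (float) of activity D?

5 days

te_A = (1 + 4·2 + 3)/6 = 12/6 = 2
te_B = (7 + 4·13 + 25)/6 = 84/6 = 14
te_C = (5 + 4·7 + 15)/6 = 48/6 = 8
te_D = (5 + 4·8 + 17)/6 = 54/6 = 9
te_E = (2 + 4·7 + 12)/6 = 42/6 = 7

Forward pass:
ES_A = 0; EF_A = 2
ES_B = 2; EF_B = 2+14 = 16
ES_C = 2; EF_C = 2+8 = 10
ES_D = 2; EF_D = 2+9 = 11
ES_E = max(EF_B=16, EF_C=10, EF_D=11) = 16; EF_E = 16+7 = 23
Expected project duration μ = 23 days. Critical path: A → B → E.

Backward pass:
LF_E = 23; LS_E = 23−7 = 16
LF_D = LS_E = 16; LS_D = 16−9 = 7
LF_C = LS_E = 16; LS_C = 16−8 = 8
LF_B = LS_E = 16; LS_B = 16−14 = 2
LF_A = min(LS_B=2, LS_C=8, LS_D=7) = 2; LS_A = 2−2 = 0
Slack_D = LS_D − ES_D = 7 − 2 = 5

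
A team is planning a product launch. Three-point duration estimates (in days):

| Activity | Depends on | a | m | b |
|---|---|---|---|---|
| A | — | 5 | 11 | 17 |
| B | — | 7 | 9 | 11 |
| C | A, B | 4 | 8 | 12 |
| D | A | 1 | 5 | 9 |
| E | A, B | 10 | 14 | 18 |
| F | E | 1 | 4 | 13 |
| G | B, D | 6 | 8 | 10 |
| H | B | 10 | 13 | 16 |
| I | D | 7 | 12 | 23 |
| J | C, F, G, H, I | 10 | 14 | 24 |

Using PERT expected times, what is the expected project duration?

te_A = (5 + 4·11 + 17)/6 = 66/6 = 11
te_B = (7 + 4·9 + 11)/6 = 54/6 = 9
te_C = (4 + 4·8 + 12)/6 = 48/6 = 8
te_D = (1 + 4·5 + 9)/6 = 30/6 = 5
te_E = (10 + 4·14 + 18)/6 = 84/6 = 14
te_F = (1 + 4·4 + 13)/6 = 30/6 = 5
te_G = (6 + 4·8 + 10)/6 = 48/6 = 8
te_H = (10 + 4·13 + 16)/6 = 78/6 = 13
te_I = (7 + 4·12 + 23)/6 = 78/6 = 13
te_J = (10 + 4·14 + 24)/6 = 90/6 = 15

Forward pass:
ES_A = 0; EF_A = 11
ES_B = 0; EF_B = 9
ES_C = max(EF_A=11, EF_B=9) = 11; EF_C = 11+8 = 19
ES_D = 11; EF_D = 11+5 = 16
ES_E = max(EF_A=11, EF_B=9) = 11; EF_E = 11+14 = 25
ES_F = 25; EF_F = 25+5 = 30
ES_G = max(EF_B=9, EF_D=16) = 16; EF_G = 16+8 = 24
ES_H = 9; EF_H = 9+13 = 22
ES_I = 16; EF_I = 16+13 = 29
ES_J = max(EF_C=19, EF_F=30, EF_G=24, EF_H=22, EF_I=29) = 30; EF_J = 30+15 = 45
Expected project duration μ = 45 days. Critical path: A → E → F → J.

45 days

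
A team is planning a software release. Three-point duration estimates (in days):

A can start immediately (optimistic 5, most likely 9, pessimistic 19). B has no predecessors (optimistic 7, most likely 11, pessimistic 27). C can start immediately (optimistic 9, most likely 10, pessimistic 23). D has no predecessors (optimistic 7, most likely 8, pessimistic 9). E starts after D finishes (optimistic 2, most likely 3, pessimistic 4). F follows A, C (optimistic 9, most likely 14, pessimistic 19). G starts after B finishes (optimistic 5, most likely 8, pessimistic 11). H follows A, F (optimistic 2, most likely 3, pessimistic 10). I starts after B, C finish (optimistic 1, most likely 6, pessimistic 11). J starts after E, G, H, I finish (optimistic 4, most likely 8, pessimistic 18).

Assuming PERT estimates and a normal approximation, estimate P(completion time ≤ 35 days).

te_A = (5 + 4·9 + 19)/6 = 60/6 = 10; σ²_A = ((19−5)/6)² = 5.444
te_B = (7 + 4·11 + 27)/6 = 78/6 = 13; σ²_B = ((27−7)/6)² = 11.111
te_C = (9 + 4·10 + 23)/6 = 72/6 = 12; σ²_C = ((23−9)/6)² = 5.444
te_D = (7 + 4·8 + 9)/6 = 48/6 = 8; σ²_D = ((9−7)/6)² = 0.111
te_E = (2 + 4·3 + 4)/6 = 18/6 = 3; σ²_E = ((4−2)/6)² = 0.111
te_F = (9 + 4·14 + 19)/6 = 84/6 = 14; σ²_F = ((19−9)/6)² = 2.778
te_G = (5 + 4·8 + 11)/6 = 48/6 = 8; σ²_G = ((11−5)/6)² = 1.000
te_H = (2 + 4·3 + 10)/6 = 24/6 = 4; σ²_H = ((10−2)/6)² = 1.778
te_I = (1 + 4·6 + 11)/6 = 36/6 = 6; σ²_I = ((11−1)/6)² = 2.778
te_J = (4 + 4·8 + 18)/6 = 54/6 = 9; σ²_J = ((18−4)/6)² = 5.444

Forward pass:
ES_A = 0; EF_A = 10
ES_B = 0; EF_B = 13
ES_C = 0; EF_C = 12
ES_D = 0; EF_D = 8
ES_E = 8; EF_E = 8+3 = 11
ES_F = max(EF_A=10, EF_C=12) = 12; EF_F = 12+14 = 26
ES_G = 13; EF_G = 13+8 = 21
ES_H = max(EF_A=10, EF_F=26) = 26; EF_H = 26+4 = 30
ES_I = max(EF_B=13, EF_C=12) = 13; EF_I = 13+6 = 19
ES_J = max(EF_E=11, EF_G=21, EF_H=30, EF_I=19) = 30; EF_J = 30+9 = 39
Expected project duration μ = 39 days. Critical path: C → F → H → J.

Variance along critical path = 5.444 + 2.778 + 1.778 + 5.444 = 15.444; σ = √15.444 = 3.930 days.
Z = (35 − 39) / 3.930 = -1.018
P(T ≤ 35) = Φ(-1.018) ≈ 0.154

0.154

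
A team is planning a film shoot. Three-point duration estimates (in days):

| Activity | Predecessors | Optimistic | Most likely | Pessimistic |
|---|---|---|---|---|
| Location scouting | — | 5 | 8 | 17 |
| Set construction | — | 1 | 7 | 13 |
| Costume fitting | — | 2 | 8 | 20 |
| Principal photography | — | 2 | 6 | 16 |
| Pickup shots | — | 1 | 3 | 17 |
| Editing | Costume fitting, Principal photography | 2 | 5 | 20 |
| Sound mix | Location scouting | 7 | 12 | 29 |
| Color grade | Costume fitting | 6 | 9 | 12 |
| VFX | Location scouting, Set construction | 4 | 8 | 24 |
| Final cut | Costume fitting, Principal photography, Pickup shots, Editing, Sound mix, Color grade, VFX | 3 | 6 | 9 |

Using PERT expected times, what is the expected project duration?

29 days

te_Location scouting = (5 + 4·8 + 17)/6 = 54/6 = 9
te_Set construction = (1 + 4·7 + 13)/6 = 42/6 = 7
te_Costume fitting = (2 + 4·8 + 20)/6 = 54/6 = 9
te_Principal photography = (2 + 4·6 + 16)/6 = 42/6 = 7
te_Pickup shots = (1 + 4·3 + 17)/6 = 30/6 = 5
te_Editing = (2 + 4·5 + 20)/6 = 42/6 = 7
te_Sound mix = (7 + 4·12 + 29)/6 = 84/6 = 14
te_Color grade = (6 + 4·9 + 12)/6 = 54/6 = 9
te_VFX = (4 + 4·8 + 24)/6 = 60/6 = 10
te_Final cut = (3 + 4·6 + 9)/6 = 36/6 = 6

Forward pass:
ES_Location scouting = 0; EF_Location scouting = 9
ES_Set construction = 0; EF_Set construction = 7
ES_Costume fitting = 0; EF_Costume fitting = 9
ES_Principal photography = 0; EF_Principal photography = 7
ES_Pickup shots = 0; EF_Pickup shots = 5
ES_Editing = max(EF_Costume fitting=9, EF_Principal photography=7) = 9; EF_Editing = 9+7 = 16
ES_Sound mix = 9; EF_Sound mix = 9+14 = 23
ES_Color grade = 9; EF_Color grade = 9+9 = 18
ES_VFX = max(EF_Location scouting=9, EF_Set construction=7) = 9; EF_VFX = 9+10 = 19
ES_Final cut = max(EF_Costume fitting=9, EF_Principal photography=7, EF_Pickup shots=5, EF_Editing=16, EF_Sound mix=23, EF_Color grade=18, EF_VFX=19) = 23; EF_Final cut = 23+6 = 29
Expected project duration μ = 29 days. Critical path: Location scouting → Sound mix → Final cut.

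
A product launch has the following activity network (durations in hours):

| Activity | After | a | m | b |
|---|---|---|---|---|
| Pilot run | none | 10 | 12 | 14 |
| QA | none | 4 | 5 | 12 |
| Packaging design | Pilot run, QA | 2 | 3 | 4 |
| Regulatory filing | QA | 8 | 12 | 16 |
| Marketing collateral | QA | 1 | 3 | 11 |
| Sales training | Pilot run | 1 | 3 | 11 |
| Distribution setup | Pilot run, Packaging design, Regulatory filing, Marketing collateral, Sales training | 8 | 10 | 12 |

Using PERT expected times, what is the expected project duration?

28 hours

te_Pilot run = (10 + 4·12 + 14)/6 = 72/6 = 12
te_QA = (4 + 4·5 + 12)/6 = 36/6 = 6
te_Packaging design = (2 + 4·3 + 4)/6 = 18/6 = 3
te_Regulatory filing = (8 + 4·12 + 16)/6 = 72/6 = 12
te_Marketing collateral = (1 + 4·3 + 11)/6 = 24/6 = 4
te_Sales training = (1 + 4·3 + 11)/6 = 24/6 = 4
te_Distribution setup = (8 + 4·10 + 12)/6 = 60/6 = 10

Forward pass:
ES_Pilot run = 0; EF_Pilot run = 12
ES_QA = 0; EF_QA = 6
ES_Packaging design = max(EF_Pilot run=12, EF_QA=6) = 12; EF_Packaging design = 12+3 = 15
ES_Regulatory filing = 6; EF_Regulatory filing = 6+12 = 18
ES_Marketing collateral = 6; EF_Marketing collateral = 6+4 = 10
ES_Sales training = 12; EF_Sales training = 12+4 = 16
ES_Distribution setup = max(EF_Pilot run=12, EF_Packaging design=15, EF_Regulatory filing=18, EF_Marketing collateral=10, EF_Sales training=16) = 18; EF_Distribution setup = 18+10 = 28
Expected project duration μ = 28 hours. Critical path: QA → Regulatory filing → Distribution setup.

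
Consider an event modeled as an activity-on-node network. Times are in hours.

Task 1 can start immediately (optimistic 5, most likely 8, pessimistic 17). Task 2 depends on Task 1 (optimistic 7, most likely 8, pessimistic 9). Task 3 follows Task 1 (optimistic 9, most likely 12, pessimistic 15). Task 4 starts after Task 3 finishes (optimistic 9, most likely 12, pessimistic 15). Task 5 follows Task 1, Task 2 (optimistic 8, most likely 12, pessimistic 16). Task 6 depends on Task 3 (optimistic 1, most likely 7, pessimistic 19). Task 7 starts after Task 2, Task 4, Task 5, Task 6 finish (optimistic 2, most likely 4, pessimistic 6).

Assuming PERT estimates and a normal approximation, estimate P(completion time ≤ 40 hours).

0.881

te_Task 1 = (5 + 4·8 + 17)/6 = 54/6 = 9; σ²_Task 1 = ((17−5)/6)² = 4.000
te_Task 2 = (7 + 4·8 + 9)/6 = 48/6 = 8; σ²_Task 2 = ((9−7)/6)² = 0.111
te_Task 3 = (9 + 4·12 + 15)/6 = 72/6 = 12; σ²_Task 3 = ((15−9)/6)² = 1.000
te_Task 4 = (9 + 4·12 + 15)/6 = 72/6 = 12; σ²_Task 4 = ((15−9)/6)² = 1.000
te_Task 5 = (8 + 4·12 + 16)/6 = 72/6 = 12; σ²_Task 5 = ((16−8)/6)² = 1.778
te_Task 6 = (1 + 4·7 + 19)/6 = 48/6 = 8; σ²_Task 6 = ((19−1)/6)² = 9.000
te_Task 7 = (2 + 4·4 + 6)/6 = 24/6 = 4; σ²_Task 7 = ((6−2)/6)² = 0.444

Forward pass:
ES_Task 1 = 0; EF_Task 1 = 9
ES_Task 2 = 9; EF_Task 2 = 9+8 = 17
ES_Task 3 = 9; EF_Task 3 = 9+12 = 21
ES_Task 4 = 21; EF_Task 4 = 21+12 = 33
ES_Task 5 = max(EF_Task 1=9, EF_Task 2=17) = 17; EF_Task 5 = 17+12 = 29
ES_Task 6 = 21; EF_Task 6 = 21+8 = 29
ES_Task 7 = max(EF_Task 2=17, EF_Task 4=33, EF_Task 5=29, EF_Task 6=29) = 33; EF_Task 7 = 33+4 = 37
Expected project duration μ = 37 hours. Critical path: Task 1 → Task 3 → Task 4 → Task 7.

Variance along critical path = 4.000 + 1.000 + 1.000 + 0.444 = 6.444; σ = √6.444 = 2.539 hours.
Z = (40 − 37) / 2.539 = 1.182
P(T ≤ 40) = Φ(1.182) ≈ 0.881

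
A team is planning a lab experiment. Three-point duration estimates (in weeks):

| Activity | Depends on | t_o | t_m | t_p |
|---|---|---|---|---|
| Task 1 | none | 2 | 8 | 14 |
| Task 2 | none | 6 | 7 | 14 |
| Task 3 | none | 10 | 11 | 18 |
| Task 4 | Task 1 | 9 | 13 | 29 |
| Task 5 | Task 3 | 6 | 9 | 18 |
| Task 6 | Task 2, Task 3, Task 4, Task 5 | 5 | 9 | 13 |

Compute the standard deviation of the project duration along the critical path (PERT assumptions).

te_Task 1 = (2 + 4·8 + 14)/6 = 48/6 = 8; σ²_Task 1 = ((14−2)/6)² = 4.000
te_Task 2 = (6 + 4·7 + 14)/6 = 48/6 = 8; σ²_Task 2 = ((14−6)/6)² = 1.778
te_Task 3 = (10 + 4·11 + 18)/6 = 72/6 = 12; σ²_Task 3 = ((18−10)/6)² = 1.778
te_Task 4 = (9 + 4·13 + 29)/6 = 90/6 = 15; σ²_Task 4 = ((29−9)/6)² = 11.111
te_Task 5 = (6 + 4·9 + 18)/6 = 60/6 = 10; σ²_Task 5 = ((18−6)/6)² = 4.000
te_Task 6 = (5 + 4·9 + 13)/6 = 54/6 = 9; σ²_Task 6 = ((13−5)/6)² = 1.778

Forward pass:
ES_Task 1 = 0; EF_Task 1 = 8
ES_Task 2 = 0; EF_Task 2 = 8
ES_Task 3 = 0; EF_Task 3 = 12
ES_Task 4 = 8; EF_Task 4 = 8+15 = 23
ES_Task 5 = 12; EF_Task 5 = 12+10 = 22
ES_Task 6 = max(EF_Task 2=8, EF_Task 3=12, EF_Task 4=23, EF_Task 5=22) = 23; EF_Task 6 = 23+9 = 32
Expected project duration μ = 32 weeks. Critical path: Task 1 → Task 4 → Task 6.

Variance along critical path = 4.000 + 11.111 + 1.778 = 16.889
σ = √16.889 = 4.110 weeks

4.11 weeks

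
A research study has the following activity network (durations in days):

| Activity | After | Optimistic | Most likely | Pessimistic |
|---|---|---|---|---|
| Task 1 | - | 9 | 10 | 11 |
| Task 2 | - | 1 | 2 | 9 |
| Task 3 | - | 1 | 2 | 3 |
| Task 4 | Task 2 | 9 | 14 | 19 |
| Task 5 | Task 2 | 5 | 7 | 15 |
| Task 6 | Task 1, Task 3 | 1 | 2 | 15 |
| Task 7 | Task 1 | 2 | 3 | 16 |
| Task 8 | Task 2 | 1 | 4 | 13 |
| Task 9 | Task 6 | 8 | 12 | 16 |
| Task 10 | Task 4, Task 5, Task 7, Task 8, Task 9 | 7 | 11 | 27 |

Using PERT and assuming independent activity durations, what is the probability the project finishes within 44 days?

te_Task 1 = (9 + 4·10 + 11)/6 = 60/6 = 10; σ²_Task 1 = ((11−9)/6)² = 0.111
te_Task 2 = (1 + 4·2 + 9)/6 = 18/6 = 3; σ²_Task 2 = ((9−1)/6)² = 1.778
te_Task 3 = (1 + 4·2 + 3)/6 = 12/6 = 2; σ²_Task 3 = ((3−1)/6)² = 0.111
te_Task 4 = (9 + 4·14 + 19)/6 = 84/6 = 14; σ²_Task 4 = ((19−9)/6)² = 2.778
te_Task 5 = (5 + 4·7 + 15)/6 = 48/6 = 8; σ²_Task 5 = ((15−5)/6)² = 2.778
te_Task 6 = (1 + 4·2 + 15)/6 = 24/6 = 4; σ²_Task 6 = ((15−1)/6)² = 5.444
te_Task 7 = (2 + 4·3 + 16)/6 = 30/6 = 5; σ²_Task 7 = ((16−2)/6)² = 5.444
te_Task 8 = (1 + 4·4 + 13)/6 = 30/6 = 5; σ²_Task 8 = ((13−1)/6)² = 4.000
te_Task 9 = (8 + 4·12 + 16)/6 = 72/6 = 12; σ²_Task 9 = ((16−8)/6)² = 1.778
te_Task 10 = (7 + 4·11 + 27)/6 = 78/6 = 13; σ²_Task 10 = ((27−7)/6)² = 11.111

Forward pass:
ES_Task 1 = 0; EF_Task 1 = 10
ES_Task 2 = 0; EF_Task 2 = 3
ES_Task 3 = 0; EF_Task 3 = 2
ES_Task 4 = 3; EF_Task 4 = 3+14 = 17
ES_Task 5 = 3; EF_Task 5 = 3+8 = 11
ES_Task 6 = max(EF_Task 1=10, EF_Task 3=2) = 10; EF_Task 6 = 10+4 = 14
ES_Task 7 = 10; EF_Task 7 = 10+5 = 15
ES_Task 8 = 3; EF_Task 8 = 3+5 = 8
ES_Task 9 = 14; EF_Task 9 = 14+12 = 26
ES_Task 10 = max(EF_Task 4=17, EF_Task 5=11, EF_Task 7=15, EF_Task 8=8, EF_Task 9=26) = 26; EF_Task 10 = 26+13 = 39
Expected project duration μ = 39 days. Critical path: Task 1 → Task 6 → Task 9 → Task 10.

Variance along critical path = 0.111 + 5.444 + 1.778 + 11.111 = 18.444; σ = √18.444 = 4.295 days.
Z = (44 − 39) / 4.295 = 1.164
P(T ≤ 44) = Φ(1.164) ≈ 0.878

0.878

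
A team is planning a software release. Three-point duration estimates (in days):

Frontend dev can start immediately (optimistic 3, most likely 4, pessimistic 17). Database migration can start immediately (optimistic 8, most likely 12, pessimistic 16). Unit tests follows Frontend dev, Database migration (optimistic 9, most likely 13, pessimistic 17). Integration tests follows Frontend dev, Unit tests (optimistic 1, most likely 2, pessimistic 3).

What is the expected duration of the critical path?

27 days

te_Frontend dev = (3 + 4·4 + 17)/6 = 36/6 = 6
te_Database migration = (8 + 4·12 + 16)/6 = 72/6 = 12
te_Unit tests = (9 + 4·13 + 17)/6 = 78/6 = 13
te_Integration tests = (1 + 4·2 + 3)/6 = 12/6 = 2

Forward pass:
ES_Frontend dev = 0; EF_Frontend dev = 6
ES_Database migration = 0; EF_Database migration = 12
ES_Unit tests = max(EF_Frontend dev=6, EF_Database migration=12) = 12; EF_Unit tests = 12+13 = 25
ES_Integration tests = max(EF_Frontend dev=6, EF_Unit tests=25) = 25; EF_Integration tests = 25+2 = 27
Expected project duration μ = 27 days. Critical path: Database migration → Unit tests → Integration tests.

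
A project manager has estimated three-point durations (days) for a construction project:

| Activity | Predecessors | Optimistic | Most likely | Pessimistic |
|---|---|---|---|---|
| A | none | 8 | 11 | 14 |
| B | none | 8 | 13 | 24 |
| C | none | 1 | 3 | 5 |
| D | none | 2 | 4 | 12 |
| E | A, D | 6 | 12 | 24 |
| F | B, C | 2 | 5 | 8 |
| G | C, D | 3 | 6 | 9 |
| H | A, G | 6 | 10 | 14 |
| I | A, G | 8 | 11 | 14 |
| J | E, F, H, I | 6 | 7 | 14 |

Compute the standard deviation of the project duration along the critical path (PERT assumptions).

te_A = (8 + 4·11 + 14)/6 = 66/6 = 11; σ²_A = ((14−8)/6)² = 1.000
te_B = (8 + 4·13 + 24)/6 = 84/6 = 14; σ²_B = ((24−8)/6)² = 7.111
te_C = (1 + 4·3 + 5)/6 = 18/6 = 3; σ²_C = ((5−1)/6)² = 0.444
te_D = (2 + 4·4 + 12)/6 = 30/6 = 5; σ²_D = ((12−2)/6)² = 2.778
te_E = (6 + 4·12 + 24)/6 = 78/6 = 13; σ²_E = ((24−6)/6)² = 9.000
te_F = (2 + 4·5 + 8)/6 = 30/6 = 5; σ²_F = ((8−2)/6)² = 1.000
te_G = (3 + 4·6 + 9)/6 = 36/6 = 6; σ²_G = ((9−3)/6)² = 1.000
te_H = (6 + 4·10 + 14)/6 = 60/6 = 10; σ²_H = ((14−6)/6)² = 1.778
te_I = (8 + 4·11 + 14)/6 = 66/6 = 11; σ²_I = ((14−8)/6)² = 1.000
te_J = (6 + 4·7 + 14)/6 = 48/6 = 8; σ²_J = ((14−6)/6)² = 1.778

Forward pass:
ES_A = 0; EF_A = 11
ES_B = 0; EF_B = 14
ES_C = 0; EF_C = 3
ES_D = 0; EF_D = 5
ES_E = max(EF_A=11, EF_D=5) = 11; EF_E = 11+13 = 24
ES_F = max(EF_B=14, EF_C=3) = 14; EF_F = 14+5 = 19
ES_G = max(EF_C=3, EF_D=5) = 5; EF_G = 5+6 = 11
ES_H = max(EF_A=11, EF_G=11) = 11; EF_H = 11+10 = 21
ES_I = max(EF_A=11, EF_G=11) = 11; EF_I = 11+11 = 22
ES_J = max(EF_E=24, EF_F=19, EF_H=21, EF_I=22) = 24; EF_J = 24+8 = 32
Expected project duration μ = 32 days. Critical path: A → E → J.

Variance along critical path = 1.000 + 9.000 + 1.778 = 11.778
σ = √11.778 = 3.432 days

3.43 days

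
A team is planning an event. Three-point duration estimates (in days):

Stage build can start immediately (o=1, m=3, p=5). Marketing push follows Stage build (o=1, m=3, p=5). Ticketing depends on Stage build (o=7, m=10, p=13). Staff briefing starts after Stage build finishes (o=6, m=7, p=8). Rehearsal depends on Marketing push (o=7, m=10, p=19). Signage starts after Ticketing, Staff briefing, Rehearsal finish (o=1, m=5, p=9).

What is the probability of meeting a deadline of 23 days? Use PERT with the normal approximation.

0.651

te_Stage build = (1 + 4·3 + 5)/6 = 18/6 = 3; σ²_Stage build = ((5−1)/6)² = 0.444
te_Marketing push = (1 + 4·3 + 5)/6 = 18/6 = 3; σ²_Marketing push = ((5−1)/6)² = 0.444
te_Ticketing = (7 + 4·10 + 13)/6 = 60/6 = 10; σ²_Ticketing = ((13−7)/6)² = 1.000
te_Staff briefing = (6 + 4·7 + 8)/6 = 42/6 = 7; σ²_Staff briefing = ((8−6)/6)² = 0.111
te_Rehearsal = (7 + 4·10 + 19)/6 = 66/6 = 11; σ²_Rehearsal = ((19−7)/6)² = 4.000
te_Signage = (1 + 4·5 + 9)/6 = 30/6 = 5; σ²_Signage = ((9−1)/6)² = 1.778

Forward pass:
ES_Stage build = 0; EF_Stage build = 3
ES_Marketing push = 3; EF_Marketing push = 3+3 = 6
ES_Ticketing = 3; EF_Ticketing = 3+10 = 13
ES_Staff briefing = 3; EF_Staff briefing = 3+7 = 10
ES_Rehearsal = 6; EF_Rehearsal = 6+11 = 17
ES_Signage = max(EF_Ticketing=13, EF_Staff briefing=10, EF_Rehearsal=17) = 17; EF_Signage = 17+5 = 22
Expected project duration μ = 22 days. Critical path: Stage build → Marketing push → Rehearsal → Signage.

Variance along critical path = 0.444 + 0.444 + 4.000 + 1.778 = 6.667; σ = √6.667 = 2.582 days.
Z = (23 − 22) / 2.582 = 0.387
P(T ≤ 23) = Φ(0.387) ≈ 0.651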